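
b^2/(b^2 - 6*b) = b/(b - 6)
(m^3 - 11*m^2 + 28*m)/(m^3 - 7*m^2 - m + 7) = m*(m - 4)/(m^2 - 1)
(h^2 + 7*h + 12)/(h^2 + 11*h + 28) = (h + 3)/(h + 7)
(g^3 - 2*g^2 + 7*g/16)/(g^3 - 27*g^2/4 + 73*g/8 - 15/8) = g*(4*g - 7)/(2*(2*g^2 - 13*g + 15))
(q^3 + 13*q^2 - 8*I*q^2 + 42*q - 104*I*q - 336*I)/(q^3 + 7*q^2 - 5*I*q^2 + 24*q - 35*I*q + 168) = (q + 6)/(q + 3*I)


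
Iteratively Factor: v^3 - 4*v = (v - 2)*(v^2 + 2*v) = (v - 2)*(v + 2)*(v)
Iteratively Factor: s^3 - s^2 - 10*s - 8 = (s + 2)*(s^2 - 3*s - 4) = (s - 4)*(s + 2)*(s + 1)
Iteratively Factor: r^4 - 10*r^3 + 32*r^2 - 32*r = (r - 4)*(r^3 - 6*r^2 + 8*r) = (r - 4)*(r - 2)*(r^2 - 4*r) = (r - 4)^2*(r - 2)*(r)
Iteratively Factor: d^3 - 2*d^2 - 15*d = (d)*(d^2 - 2*d - 15) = d*(d + 3)*(d - 5)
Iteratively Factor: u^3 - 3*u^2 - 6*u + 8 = (u - 1)*(u^2 - 2*u - 8) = (u - 1)*(u + 2)*(u - 4)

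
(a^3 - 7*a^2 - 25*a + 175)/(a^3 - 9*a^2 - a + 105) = (a + 5)/(a + 3)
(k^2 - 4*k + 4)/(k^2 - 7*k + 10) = (k - 2)/(k - 5)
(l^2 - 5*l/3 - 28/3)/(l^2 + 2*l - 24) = (l + 7/3)/(l + 6)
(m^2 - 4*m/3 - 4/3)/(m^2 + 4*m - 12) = (m + 2/3)/(m + 6)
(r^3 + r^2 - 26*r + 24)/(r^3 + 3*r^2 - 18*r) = (r^2 - 5*r + 4)/(r*(r - 3))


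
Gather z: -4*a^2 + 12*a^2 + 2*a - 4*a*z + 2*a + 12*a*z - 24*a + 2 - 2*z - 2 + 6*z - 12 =8*a^2 - 20*a + z*(8*a + 4) - 12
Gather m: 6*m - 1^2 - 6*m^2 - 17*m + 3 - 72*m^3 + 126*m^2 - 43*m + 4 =-72*m^3 + 120*m^2 - 54*m + 6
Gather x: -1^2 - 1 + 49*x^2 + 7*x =49*x^2 + 7*x - 2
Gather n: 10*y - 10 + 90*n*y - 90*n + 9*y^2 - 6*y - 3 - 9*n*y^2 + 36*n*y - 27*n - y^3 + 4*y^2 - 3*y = n*(-9*y^2 + 126*y - 117) - y^3 + 13*y^2 + y - 13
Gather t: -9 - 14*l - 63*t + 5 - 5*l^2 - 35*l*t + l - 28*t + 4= -5*l^2 - 13*l + t*(-35*l - 91)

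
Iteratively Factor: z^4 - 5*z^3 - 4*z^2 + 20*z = (z + 2)*(z^3 - 7*z^2 + 10*z) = (z - 2)*(z + 2)*(z^2 - 5*z) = z*(z - 2)*(z + 2)*(z - 5)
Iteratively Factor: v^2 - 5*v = (v)*(v - 5)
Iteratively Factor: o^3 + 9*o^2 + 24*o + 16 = (o + 4)*(o^2 + 5*o + 4) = (o + 1)*(o + 4)*(o + 4)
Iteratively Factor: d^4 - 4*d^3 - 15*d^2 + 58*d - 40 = (d - 1)*(d^3 - 3*d^2 - 18*d + 40) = (d - 5)*(d - 1)*(d^2 + 2*d - 8) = (d - 5)*(d - 1)*(d + 4)*(d - 2)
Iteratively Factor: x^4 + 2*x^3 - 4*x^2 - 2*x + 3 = (x + 1)*(x^3 + x^2 - 5*x + 3) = (x - 1)*(x + 1)*(x^2 + 2*x - 3) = (x - 1)*(x + 1)*(x + 3)*(x - 1)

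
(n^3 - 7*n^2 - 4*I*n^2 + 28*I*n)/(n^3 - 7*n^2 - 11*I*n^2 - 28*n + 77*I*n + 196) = n/(n - 7*I)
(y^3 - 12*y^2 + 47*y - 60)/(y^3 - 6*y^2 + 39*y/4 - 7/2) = 4*(y^3 - 12*y^2 + 47*y - 60)/(4*y^3 - 24*y^2 + 39*y - 14)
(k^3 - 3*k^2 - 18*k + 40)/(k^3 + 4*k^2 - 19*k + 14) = (k^2 - k - 20)/(k^2 + 6*k - 7)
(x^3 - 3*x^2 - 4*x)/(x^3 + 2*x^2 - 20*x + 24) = x*(x^2 - 3*x - 4)/(x^3 + 2*x^2 - 20*x + 24)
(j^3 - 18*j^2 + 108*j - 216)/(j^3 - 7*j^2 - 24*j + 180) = (j - 6)/(j + 5)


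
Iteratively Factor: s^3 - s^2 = (s)*(s^2 - s) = s^2*(s - 1)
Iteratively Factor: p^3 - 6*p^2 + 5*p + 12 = (p + 1)*(p^2 - 7*p + 12) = (p - 4)*(p + 1)*(p - 3)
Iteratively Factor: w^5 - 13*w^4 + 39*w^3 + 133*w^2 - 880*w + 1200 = (w - 5)*(w^4 - 8*w^3 - w^2 + 128*w - 240) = (w - 5)*(w + 4)*(w^3 - 12*w^2 + 47*w - 60) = (w - 5)*(w - 4)*(w + 4)*(w^2 - 8*w + 15) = (w - 5)*(w - 4)*(w - 3)*(w + 4)*(w - 5)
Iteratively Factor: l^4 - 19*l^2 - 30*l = (l + 2)*(l^3 - 2*l^2 - 15*l) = (l - 5)*(l + 2)*(l^2 + 3*l) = l*(l - 5)*(l + 2)*(l + 3)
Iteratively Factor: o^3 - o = (o + 1)*(o^2 - o) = (o - 1)*(o + 1)*(o)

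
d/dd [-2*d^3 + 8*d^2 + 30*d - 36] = -6*d^2 + 16*d + 30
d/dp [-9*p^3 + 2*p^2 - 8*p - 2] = -27*p^2 + 4*p - 8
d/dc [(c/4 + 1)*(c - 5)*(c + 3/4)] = 3*c^2/4 - c/8 - 83/16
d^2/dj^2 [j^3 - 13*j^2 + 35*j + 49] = 6*j - 26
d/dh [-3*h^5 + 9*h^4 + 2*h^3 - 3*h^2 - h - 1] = -15*h^4 + 36*h^3 + 6*h^2 - 6*h - 1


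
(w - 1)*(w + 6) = w^2 + 5*w - 6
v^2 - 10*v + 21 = (v - 7)*(v - 3)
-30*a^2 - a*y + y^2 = (-6*a + y)*(5*a + y)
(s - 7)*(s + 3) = s^2 - 4*s - 21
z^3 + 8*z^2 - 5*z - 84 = (z - 3)*(z + 4)*(z + 7)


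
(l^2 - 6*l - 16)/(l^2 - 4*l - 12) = (l - 8)/(l - 6)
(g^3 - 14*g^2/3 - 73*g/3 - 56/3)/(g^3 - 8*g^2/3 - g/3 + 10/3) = (3*g^2 - 17*g - 56)/(3*g^2 - 11*g + 10)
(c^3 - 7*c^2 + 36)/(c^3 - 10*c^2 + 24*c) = (c^2 - c - 6)/(c*(c - 4))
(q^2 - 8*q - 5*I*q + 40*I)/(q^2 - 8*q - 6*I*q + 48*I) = (q - 5*I)/(q - 6*I)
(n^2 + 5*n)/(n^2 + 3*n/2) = 2*(n + 5)/(2*n + 3)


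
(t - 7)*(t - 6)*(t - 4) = t^3 - 17*t^2 + 94*t - 168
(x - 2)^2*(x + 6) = x^3 + 2*x^2 - 20*x + 24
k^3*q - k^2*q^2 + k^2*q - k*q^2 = k*(k - q)*(k*q + q)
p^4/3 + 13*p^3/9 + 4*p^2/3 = p^2*(p/3 + 1)*(p + 4/3)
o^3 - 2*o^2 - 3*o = o*(o - 3)*(o + 1)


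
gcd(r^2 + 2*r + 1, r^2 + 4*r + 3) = r + 1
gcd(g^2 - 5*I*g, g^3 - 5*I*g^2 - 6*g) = g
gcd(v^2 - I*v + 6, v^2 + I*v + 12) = v - 3*I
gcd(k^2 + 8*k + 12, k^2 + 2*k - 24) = k + 6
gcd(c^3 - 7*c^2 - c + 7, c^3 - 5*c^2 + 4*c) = c - 1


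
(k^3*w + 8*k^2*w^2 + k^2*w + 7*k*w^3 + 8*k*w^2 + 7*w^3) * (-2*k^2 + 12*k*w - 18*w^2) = -2*k^5*w - 4*k^4*w^2 - 2*k^4*w + 64*k^3*w^3 - 4*k^3*w^2 - 60*k^2*w^4 + 64*k^2*w^3 - 126*k*w^5 - 60*k*w^4 - 126*w^5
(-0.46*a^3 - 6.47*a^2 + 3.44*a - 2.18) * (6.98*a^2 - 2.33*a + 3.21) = -3.2108*a^5 - 44.0888*a^4 + 37.6097*a^3 - 44.0003*a^2 + 16.1218*a - 6.9978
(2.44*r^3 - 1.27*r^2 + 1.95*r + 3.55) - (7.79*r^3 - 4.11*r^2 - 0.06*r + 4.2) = -5.35*r^3 + 2.84*r^2 + 2.01*r - 0.65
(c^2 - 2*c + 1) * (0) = 0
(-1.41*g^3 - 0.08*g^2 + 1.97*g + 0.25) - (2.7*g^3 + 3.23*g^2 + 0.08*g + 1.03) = -4.11*g^3 - 3.31*g^2 + 1.89*g - 0.78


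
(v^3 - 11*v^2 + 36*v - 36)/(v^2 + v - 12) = (v^2 - 8*v + 12)/(v + 4)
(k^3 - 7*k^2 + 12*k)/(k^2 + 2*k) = (k^2 - 7*k + 12)/(k + 2)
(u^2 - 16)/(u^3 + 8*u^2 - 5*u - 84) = (u - 4)/(u^2 + 4*u - 21)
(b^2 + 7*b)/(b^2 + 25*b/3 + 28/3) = 3*b/(3*b + 4)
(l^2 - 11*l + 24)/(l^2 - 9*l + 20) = (l^2 - 11*l + 24)/(l^2 - 9*l + 20)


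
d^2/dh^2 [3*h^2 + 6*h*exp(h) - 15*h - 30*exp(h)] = 6*h*exp(h) - 18*exp(h) + 6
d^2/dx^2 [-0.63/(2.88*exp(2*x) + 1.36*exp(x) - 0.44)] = (-0.63*(5.76*exp(x) + 1.36)*(11.52*exp(x) + 2.72)*exp(x) + (7.2576*exp(x) + 0.8568)*(2.88*exp(2*x) + 1.36*exp(x) - 0.44))*exp(x)/(2.88*exp(2*x) + 1.36*exp(x) - 0.44)^3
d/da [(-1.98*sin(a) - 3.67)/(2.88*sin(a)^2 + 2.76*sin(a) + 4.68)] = (5.7024*sin(a)^2 + 21.1392*sin(a) + 0.8628)*cos(a)/(8.2944*sin(a)^4 + 15.8976*sin(a)^3 + 34.5744*sin(a)^2 + 25.8336*sin(a) + 21.9024)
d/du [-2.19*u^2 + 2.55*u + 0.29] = 2.55 - 4.38*u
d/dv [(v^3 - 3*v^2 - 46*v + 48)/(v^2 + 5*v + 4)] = (v^4 + 10*v^3 + 43*v^2 - 120*v - 424)/(v^4 + 10*v^3 + 33*v^2 + 40*v + 16)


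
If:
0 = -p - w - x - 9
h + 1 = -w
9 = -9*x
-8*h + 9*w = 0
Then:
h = -9/17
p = -128/17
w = -8/17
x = -1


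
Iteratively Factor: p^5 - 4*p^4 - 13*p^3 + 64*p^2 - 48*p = (p + 4)*(p^4 - 8*p^3 + 19*p^2 - 12*p) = (p - 3)*(p + 4)*(p^3 - 5*p^2 + 4*p) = (p - 3)*(p - 1)*(p + 4)*(p^2 - 4*p) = p*(p - 3)*(p - 1)*(p + 4)*(p - 4)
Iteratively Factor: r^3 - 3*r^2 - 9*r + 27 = (r - 3)*(r^2 - 9) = (r - 3)*(r + 3)*(r - 3)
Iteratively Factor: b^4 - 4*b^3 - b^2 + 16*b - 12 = (b - 2)*(b^3 - 2*b^2 - 5*b + 6) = (b - 3)*(b - 2)*(b^2 + b - 2) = (b - 3)*(b - 2)*(b - 1)*(b + 2)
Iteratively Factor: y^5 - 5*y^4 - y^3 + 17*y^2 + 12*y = (y - 3)*(y^4 - 2*y^3 - 7*y^2 - 4*y) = (y - 4)*(y - 3)*(y^3 + 2*y^2 + y) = y*(y - 4)*(y - 3)*(y^2 + 2*y + 1) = y*(y - 4)*(y - 3)*(y + 1)*(y + 1)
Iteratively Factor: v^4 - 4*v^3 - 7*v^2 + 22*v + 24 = (v - 4)*(v^3 - 7*v - 6) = (v - 4)*(v + 2)*(v^2 - 2*v - 3) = (v - 4)*(v + 1)*(v + 2)*(v - 3)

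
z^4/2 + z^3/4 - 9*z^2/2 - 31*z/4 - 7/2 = (z/2 + 1)*(z - 7/2)*(z + 1)^2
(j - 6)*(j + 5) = j^2 - j - 30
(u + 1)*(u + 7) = u^2 + 8*u + 7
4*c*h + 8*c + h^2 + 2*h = (4*c + h)*(h + 2)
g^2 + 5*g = g*(g + 5)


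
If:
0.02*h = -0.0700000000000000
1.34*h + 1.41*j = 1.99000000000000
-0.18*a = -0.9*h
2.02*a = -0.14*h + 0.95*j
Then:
No Solution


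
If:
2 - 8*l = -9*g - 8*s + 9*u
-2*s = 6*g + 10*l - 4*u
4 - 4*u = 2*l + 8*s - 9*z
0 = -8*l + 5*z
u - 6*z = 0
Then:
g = 890/4083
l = 90/1361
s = 388/1361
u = 864/1361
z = 144/1361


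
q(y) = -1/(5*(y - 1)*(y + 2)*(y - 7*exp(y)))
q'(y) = -(7*exp(y) - 1)/(5*(y - 1)*(y + 2)*(y - 7*exp(y))^2) + 1/(5*(y - 1)*(y + 2)^2*(y - 7*exp(y))) + 1/(5*(y - 1)^2*(y + 2)*(y - 7*exp(y)))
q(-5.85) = 0.00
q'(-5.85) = 0.00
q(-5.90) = 0.00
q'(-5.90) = 0.00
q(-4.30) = 0.00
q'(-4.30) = 0.00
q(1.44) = 0.00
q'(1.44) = -0.02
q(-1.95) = -0.46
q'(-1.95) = 9.05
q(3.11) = 0.00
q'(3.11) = -0.00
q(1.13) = 0.02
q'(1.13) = -0.22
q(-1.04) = -0.03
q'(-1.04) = 0.03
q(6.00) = 0.00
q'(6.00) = 0.00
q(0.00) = -0.01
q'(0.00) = 0.01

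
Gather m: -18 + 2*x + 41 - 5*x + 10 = 33 - 3*x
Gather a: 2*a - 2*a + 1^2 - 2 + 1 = 0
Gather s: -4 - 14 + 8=-10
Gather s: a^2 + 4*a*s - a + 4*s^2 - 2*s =a^2 - a + 4*s^2 + s*(4*a - 2)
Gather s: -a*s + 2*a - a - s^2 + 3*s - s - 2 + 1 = a - s^2 + s*(2 - a) - 1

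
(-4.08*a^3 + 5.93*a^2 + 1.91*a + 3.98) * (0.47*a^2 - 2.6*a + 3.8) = -1.9176*a^5 + 13.3951*a^4 - 30.0243*a^3 + 19.4386*a^2 - 3.09*a + 15.124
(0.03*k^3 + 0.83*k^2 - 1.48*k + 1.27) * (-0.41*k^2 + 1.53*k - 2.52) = -0.0123*k^5 - 0.2944*k^4 + 1.8011*k^3 - 4.8767*k^2 + 5.6727*k - 3.2004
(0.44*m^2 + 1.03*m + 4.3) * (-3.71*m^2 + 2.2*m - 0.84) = -1.6324*m^4 - 2.8533*m^3 - 14.0566*m^2 + 8.5948*m - 3.612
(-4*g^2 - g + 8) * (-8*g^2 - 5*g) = 32*g^4 + 28*g^3 - 59*g^2 - 40*g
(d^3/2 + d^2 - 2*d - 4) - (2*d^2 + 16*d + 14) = d^3/2 - d^2 - 18*d - 18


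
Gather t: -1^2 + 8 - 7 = 0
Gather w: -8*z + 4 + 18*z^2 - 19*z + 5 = 18*z^2 - 27*z + 9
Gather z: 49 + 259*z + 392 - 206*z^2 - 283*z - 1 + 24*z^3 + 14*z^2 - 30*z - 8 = 24*z^3 - 192*z^2 - 54*z + 432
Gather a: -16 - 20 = -36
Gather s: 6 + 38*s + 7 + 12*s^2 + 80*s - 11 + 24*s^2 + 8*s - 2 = 36*s^2 + 126*s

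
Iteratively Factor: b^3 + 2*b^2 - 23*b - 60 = (b + 4)*(b^2 - 2*b - 15) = (b - 5)*(b + 4)*(b + 3)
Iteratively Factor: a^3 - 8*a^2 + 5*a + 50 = (a + 2)*(a^2 - 10*a + 25) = (a - 5)*(a + 2)*(a - 5)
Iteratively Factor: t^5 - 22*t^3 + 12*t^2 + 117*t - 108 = (t - 3)*(t^4 + 3*t^3 - 13*t^2 - 27*t + 36) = (t - 3)^2*(t^3 + 6*t^2 + 5*t - 12) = (t - 3)^2*(t + 4)*(t^2 + 2*t - 3) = (t - 3)^2*(t - 1)*(t + 4)*(t + 3)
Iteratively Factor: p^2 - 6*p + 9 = (p - 3)*(p - 3)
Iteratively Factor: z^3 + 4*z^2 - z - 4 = (z + 1)*(z^2 + 3*z - 4) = (z + 1)*(z + 4)*(z - 1)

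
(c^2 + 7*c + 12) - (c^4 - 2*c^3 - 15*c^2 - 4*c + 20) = -c^4 + 2*c^3 + 16*c^2 + 11*c - 8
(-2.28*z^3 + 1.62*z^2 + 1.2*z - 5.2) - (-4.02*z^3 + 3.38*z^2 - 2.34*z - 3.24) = 1.74*z^3 - 1.76*z^2 + 3.54*z - 1.96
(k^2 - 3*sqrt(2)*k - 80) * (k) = k^3 - 3*sqrt(2)*k^2 - 80*k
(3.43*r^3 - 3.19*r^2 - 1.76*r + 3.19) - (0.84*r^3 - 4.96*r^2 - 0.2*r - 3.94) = 2.59*r^3 + 1.77*r^2 - 1.56*r + 7.13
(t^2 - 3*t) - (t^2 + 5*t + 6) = -8*t - 6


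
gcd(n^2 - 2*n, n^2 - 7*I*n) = n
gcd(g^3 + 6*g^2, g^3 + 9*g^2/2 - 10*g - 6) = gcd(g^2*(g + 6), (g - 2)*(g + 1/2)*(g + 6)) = g + 6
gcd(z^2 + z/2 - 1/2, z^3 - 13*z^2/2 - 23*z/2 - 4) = z + 1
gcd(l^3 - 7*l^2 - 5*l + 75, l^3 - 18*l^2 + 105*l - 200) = l^2 - 10*l + 25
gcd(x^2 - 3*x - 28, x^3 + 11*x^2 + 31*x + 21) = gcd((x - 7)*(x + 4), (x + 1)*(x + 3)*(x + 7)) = 1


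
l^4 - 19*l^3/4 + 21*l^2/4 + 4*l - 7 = (l - 2)^2*(l - 7/4)*(l + 1)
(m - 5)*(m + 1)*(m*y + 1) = m^3*y - 4*m^2*y + m^2 - 5*m*y - 4*m - 5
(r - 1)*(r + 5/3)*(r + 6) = r^3 + 20*r^2/3 + 7*r/3 - 10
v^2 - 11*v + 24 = (v - 8)*(v - 3)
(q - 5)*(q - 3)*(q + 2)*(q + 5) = q^4 - q^3 - 31*q^2 + 25*q + 150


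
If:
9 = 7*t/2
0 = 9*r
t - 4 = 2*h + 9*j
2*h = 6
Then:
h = 3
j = -52/63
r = 0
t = 18/7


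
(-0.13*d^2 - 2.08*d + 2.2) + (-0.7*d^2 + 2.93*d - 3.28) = -0.83*d^2 + 0.85*d - 1.08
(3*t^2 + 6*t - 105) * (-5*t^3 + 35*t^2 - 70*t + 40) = -15*t^5 + 75*t^4 + 525*t^3 - 3975*t^2 + 7590*t - 4200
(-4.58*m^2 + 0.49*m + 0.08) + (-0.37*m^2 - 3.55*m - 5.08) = -4.95*m^2 - 3.06*m - 5.0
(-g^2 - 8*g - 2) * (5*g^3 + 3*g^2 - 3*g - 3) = -5*g^5 - 43*g^4 - 31*g^3 + 21*g^2 + 30*g + 6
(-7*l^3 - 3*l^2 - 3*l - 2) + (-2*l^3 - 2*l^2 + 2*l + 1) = -9*l^3 - 5*l^2 - l - 1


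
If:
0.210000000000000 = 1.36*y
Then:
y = 0.15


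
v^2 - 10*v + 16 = (v - 8)*(v - 2)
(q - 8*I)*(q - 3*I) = q^2 - 11*I*q - 24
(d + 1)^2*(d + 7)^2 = d^4 + 16*d^3 + 78*d^2 + 112*d + 49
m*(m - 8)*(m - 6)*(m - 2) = m^4 - 16*m^3 + 76*m^2 - 96*m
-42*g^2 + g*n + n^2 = (-6*g + n)*(7*g + n)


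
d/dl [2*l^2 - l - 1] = 4*l - 1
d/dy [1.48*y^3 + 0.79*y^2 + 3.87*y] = 4.44*y^2 + 1.58*y + 3.87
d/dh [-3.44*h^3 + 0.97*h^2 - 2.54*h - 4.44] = -10.32*h^2 + 1.94*h - 2.54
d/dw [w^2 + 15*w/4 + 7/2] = 2*w + 15/4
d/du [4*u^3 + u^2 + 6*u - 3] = 12*u^2 + 2*u + 6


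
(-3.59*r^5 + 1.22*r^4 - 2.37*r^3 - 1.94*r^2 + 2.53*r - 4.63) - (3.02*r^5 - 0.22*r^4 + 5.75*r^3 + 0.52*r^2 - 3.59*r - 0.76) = -6.61*r^5 + 1.44*r^4 - 8.12*r^3 - 2.46*r^2 + 6.12*r - 3.87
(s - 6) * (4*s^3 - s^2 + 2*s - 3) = 4*s^4 - 25*s^3 + 8*s^2 - 15*s + 18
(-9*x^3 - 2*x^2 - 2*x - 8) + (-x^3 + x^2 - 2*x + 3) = -10*x^3 - x^2 - 4*x - 5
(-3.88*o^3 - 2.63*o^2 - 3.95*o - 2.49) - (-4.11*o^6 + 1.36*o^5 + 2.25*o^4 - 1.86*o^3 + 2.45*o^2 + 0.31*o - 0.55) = 4.11*o^6 - 1.36*o^5 - 2.25*o^4 - 2.02*o^3 - 5.08*o^2 - 4.26*o - 1.94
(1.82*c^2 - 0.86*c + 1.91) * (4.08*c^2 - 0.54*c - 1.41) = 7.4256*c^4 - 4.4916*c^3 + 5.691*c^2 + 0.1812*c - 2.6931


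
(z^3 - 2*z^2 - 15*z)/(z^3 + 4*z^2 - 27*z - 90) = z/(z + 6)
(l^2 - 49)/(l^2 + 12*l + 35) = (l - 7)/(l + 5)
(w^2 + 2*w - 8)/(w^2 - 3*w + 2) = (w + 4)/(w - 1)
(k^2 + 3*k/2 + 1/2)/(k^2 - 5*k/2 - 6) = (2*k^2 + 3*k + 1)/(2*k^2 - 5*k - 12)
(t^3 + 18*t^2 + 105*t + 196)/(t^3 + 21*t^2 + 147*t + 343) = (t + 4)/(t + 7)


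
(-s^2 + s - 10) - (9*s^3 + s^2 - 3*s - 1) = -9*s^3 - 2*s^2 + 4*s - 9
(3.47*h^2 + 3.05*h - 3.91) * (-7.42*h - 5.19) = -25.7474*h^3 - 40.6403*h^2 + 13.1827*h + 20.2929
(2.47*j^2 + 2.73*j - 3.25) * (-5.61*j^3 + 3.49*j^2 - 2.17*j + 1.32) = -13.8567*j^5 - 6.695*j^4 + 22.4003*j^3 - 14.0062*j^2 + 10.6561*j - 4.29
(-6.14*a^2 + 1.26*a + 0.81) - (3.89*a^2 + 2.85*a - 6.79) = -10.03*a^2 - 1.59*a + 7.6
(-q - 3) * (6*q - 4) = -6*q^2 - 14*q + 12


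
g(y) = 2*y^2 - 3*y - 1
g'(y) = 4*y - 3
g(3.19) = 9.78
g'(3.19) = 9.76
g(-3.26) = 30.04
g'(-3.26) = -16.04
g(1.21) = -1.70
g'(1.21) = 1.84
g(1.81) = 0.12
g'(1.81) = 4.24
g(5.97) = 52.37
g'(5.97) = 20.88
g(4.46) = 25.40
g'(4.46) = 14.84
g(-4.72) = 57.72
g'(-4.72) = -21.88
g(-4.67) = 56.63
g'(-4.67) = -21.68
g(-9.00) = 188.00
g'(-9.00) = -39.00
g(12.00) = 251.00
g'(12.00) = 45.00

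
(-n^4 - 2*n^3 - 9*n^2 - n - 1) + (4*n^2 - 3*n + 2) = -n^4 - 2*n^3 - 5*n^2 - 4*n + 1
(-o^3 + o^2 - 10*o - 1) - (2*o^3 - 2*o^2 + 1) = -3*o^3 + 3*o^2 - 10*o - 2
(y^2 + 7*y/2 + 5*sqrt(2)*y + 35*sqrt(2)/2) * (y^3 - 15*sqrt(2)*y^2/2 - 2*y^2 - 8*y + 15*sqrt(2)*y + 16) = y^5 - 5*sqrt(2)*y^4/2 + 3*y^4/2 - 90*y^3 - 15*sqrt(2)*y^3/4 - 249*y^2/2 - 45*sqrt(2)*y^2/2 - 60*sqrt(2)*y + 581*y + 280*sqrt(2)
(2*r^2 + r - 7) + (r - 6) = 2*r^2 + 2*r - 13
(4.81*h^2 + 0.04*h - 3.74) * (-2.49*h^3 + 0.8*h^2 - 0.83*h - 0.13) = -11.9769*h^5 + 3.7484*h^4 + 5.3523*h^3 - 3.6505*h^2 + 3.099*h + 0.4862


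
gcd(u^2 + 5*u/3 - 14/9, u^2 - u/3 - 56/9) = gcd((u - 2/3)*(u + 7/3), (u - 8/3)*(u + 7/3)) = u + 7/3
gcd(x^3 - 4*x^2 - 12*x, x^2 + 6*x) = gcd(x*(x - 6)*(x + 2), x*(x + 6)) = x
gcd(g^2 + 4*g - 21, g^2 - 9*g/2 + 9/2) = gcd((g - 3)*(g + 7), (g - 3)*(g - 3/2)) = g - 3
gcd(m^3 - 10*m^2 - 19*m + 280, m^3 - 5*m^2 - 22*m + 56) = m - 7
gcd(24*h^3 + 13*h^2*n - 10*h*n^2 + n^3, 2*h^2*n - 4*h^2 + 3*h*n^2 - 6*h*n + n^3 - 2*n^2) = h + n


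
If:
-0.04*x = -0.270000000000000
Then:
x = 6.75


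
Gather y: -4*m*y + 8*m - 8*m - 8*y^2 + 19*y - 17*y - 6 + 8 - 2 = -8*y^2 + y*(2 - 4*m)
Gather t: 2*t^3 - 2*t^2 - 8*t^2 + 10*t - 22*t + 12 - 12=2*t^3 - 10*t^2 - 12*t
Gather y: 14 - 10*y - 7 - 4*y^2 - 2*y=-4*y^2 - 12*y + 7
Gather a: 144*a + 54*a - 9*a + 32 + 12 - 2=189*a + 42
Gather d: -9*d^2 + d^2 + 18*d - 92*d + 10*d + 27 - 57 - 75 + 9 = -8*d^2 - 64*d - 96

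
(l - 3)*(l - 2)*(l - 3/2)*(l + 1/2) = l^4 - 6*l^3 + 41*l^2/4 - 9*l/4 - 9/2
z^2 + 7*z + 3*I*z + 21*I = (z + 7)*(z + 3*I)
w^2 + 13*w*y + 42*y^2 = (w + 6*y)*(w + 7*y)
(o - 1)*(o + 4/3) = o^2 + o/3 - 4/3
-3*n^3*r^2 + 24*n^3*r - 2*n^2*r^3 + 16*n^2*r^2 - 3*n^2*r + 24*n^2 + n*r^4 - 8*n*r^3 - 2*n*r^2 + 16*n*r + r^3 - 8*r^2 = (-3*n + r)*(n + r)*(r - 8)*(n*r + 1)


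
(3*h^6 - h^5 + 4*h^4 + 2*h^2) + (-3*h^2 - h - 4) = 3*h^6 - h^5 + 4*h^4 - h^2 - h - 4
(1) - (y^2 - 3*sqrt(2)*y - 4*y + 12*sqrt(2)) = -y^2 + 4*y + 3*sqrt(2)*y - 12*sqrt(2) + 1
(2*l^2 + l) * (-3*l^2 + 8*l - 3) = -6*l^4 + 13*l^3 + 2*l^2 - 3*l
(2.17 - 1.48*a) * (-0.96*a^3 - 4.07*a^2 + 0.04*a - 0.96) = 1.4208*a^4 + 3.9404*a^3 - 8.8911*a^2 + 1.5076*a - 2.0832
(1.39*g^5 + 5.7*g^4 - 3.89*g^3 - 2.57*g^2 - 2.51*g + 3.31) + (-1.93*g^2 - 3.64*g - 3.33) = 1.39*g^5 + 5.7*g^4 - 3.89*g^3 - 4.5*g^2 - 6.15*g - 0.02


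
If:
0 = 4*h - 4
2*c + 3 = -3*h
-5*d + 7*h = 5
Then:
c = -3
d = 2/5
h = 1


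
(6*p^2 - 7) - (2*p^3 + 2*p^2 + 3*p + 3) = -2*p^3 + 4*p^2 - 3*p - 10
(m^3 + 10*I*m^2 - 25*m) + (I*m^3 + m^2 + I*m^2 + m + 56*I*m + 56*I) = m^3 + I*m^3 + m^2 + 11*I*m^2 - 24*m + 56*I*m + 56*I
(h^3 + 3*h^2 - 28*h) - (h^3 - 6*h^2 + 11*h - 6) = 9*h^2 - 39*h + 6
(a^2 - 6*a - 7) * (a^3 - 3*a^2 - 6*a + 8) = a^5 - 9*a^4 + 5*a^3 + 65*a^2 - 6*a - 56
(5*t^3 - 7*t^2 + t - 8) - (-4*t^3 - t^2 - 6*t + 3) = 9*t^3 - 6*t^2 + 7*t - 11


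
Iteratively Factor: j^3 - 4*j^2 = (j)*(j^2 - 4*j) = j^2*(j - 4)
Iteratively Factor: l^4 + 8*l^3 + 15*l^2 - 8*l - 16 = (l + 1)*(l^3 + 7*l^2 + 8*l - 16) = (l + 1)*(l + 4)*(l^2 + 3*l - 4) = (l - 1)*(l + 1)*(l + 4)*(l + 4)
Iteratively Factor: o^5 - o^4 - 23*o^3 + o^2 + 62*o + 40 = (o - 2)*(o^4 + o^3 - 21*o^2 - 41*o - 20) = (o - 5)*(o - 2)*(o^3 + 6*o^2 + 9*o + 4) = (o - 5)*(o - 2)*(o + 4)*(o^2 + 2*o + 1) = (o - 5)*(o - 2)*(o + 1)*(o + 4)*(o + 1)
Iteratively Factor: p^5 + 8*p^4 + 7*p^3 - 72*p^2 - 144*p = (p + 4)*(p^4 + 4*p^3 - 9*p^2 - 36*p) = (p + 3)*(p + 4)*(p^3 + p^2 - 12*p) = (p + 3)*(p + 4)^2*(p^2 - 3*p) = p*(p + 3)*(p + 4)^2*(p - 3)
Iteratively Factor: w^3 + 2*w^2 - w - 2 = (w + 2)*(w^2 - 1) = (w - 1)*(w + 2)*(w + 1)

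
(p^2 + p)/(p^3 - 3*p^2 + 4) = p/(p^2 - 4*p + 4)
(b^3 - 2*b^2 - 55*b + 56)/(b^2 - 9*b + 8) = b + 7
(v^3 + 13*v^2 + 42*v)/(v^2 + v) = (v^2 + 13*v + 42)/(v + 1)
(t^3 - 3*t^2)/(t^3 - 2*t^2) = (t - 3)/(t - 2)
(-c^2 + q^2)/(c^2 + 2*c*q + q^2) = (-c + q)/(c + q)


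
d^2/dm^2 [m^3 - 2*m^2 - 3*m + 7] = 6*m - 4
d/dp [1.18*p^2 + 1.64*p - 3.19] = 2.36*p + 1.64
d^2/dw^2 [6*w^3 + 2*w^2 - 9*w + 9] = 36*w + 4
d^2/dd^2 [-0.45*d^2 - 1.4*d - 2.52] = -0.900000000000000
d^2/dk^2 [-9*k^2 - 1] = -18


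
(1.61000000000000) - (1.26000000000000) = 0.350000000000000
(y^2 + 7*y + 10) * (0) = 0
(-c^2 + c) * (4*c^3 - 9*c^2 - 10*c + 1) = -4*c^5 + 13*c^4 + c^3 - 11*c^2 + c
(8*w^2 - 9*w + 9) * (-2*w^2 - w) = -16*w^4 + 10*w^3 - 9*w^2 - 9*w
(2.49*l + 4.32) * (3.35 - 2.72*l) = -6.7728*l^2 - 3.4089*l + 14.472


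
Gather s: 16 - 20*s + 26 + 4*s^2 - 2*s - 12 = 4*s^2 - 22*s + 30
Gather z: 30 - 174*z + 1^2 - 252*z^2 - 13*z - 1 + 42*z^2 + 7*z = -210*z^2 - 180*z + 30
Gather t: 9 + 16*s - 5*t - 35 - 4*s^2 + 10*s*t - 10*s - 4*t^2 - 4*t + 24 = -4*s^2 + 6*s - 4*t^2 + t*(10*s - 9) - 2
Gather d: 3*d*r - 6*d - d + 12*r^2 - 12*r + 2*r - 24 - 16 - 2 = d*(3*r - 7) + 12*r^2 - 10*r - 42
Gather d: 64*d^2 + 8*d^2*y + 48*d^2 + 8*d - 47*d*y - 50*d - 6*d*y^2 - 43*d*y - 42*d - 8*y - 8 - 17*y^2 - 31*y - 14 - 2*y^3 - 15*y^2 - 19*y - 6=d^2*(8*y + 112) + d*(-6*y^2 - 90*y - 84) - 2*y^3 - 32*y^2 - 58*y - 28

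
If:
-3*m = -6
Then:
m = 2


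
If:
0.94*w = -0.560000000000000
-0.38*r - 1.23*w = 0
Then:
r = 1.93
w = -0.60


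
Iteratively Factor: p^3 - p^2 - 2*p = (p + 1)*(p^2 - 2*p) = p*(p + 1)*(p - 2)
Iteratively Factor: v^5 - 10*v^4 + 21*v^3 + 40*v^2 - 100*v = (v + 2)*(v^4 - 12*v^3 + 45*v^2 - 50*v) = (v - 5)*(v + 2)*(v^3 - 7*v^2 + 10*v) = (v - 5)*(v - 2)*(v + 2)*(v^2 - 5*v) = v*(v - 5)*(v - 2)*(v + 2)*(v - 5)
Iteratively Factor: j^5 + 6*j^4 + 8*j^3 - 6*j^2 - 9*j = (j + 3)*(j^4 + 3*j^3 - j^2 - 3*j) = (j - 1)*(j + 3)*(j^3 + 4*j^2 + 3*j) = j*(j - 1)*(j + 3)*(j^2 + 4*j + 3) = j*(j - 1)*(j + 3)^2*(j + 1)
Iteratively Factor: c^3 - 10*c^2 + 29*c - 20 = (c - 1)*(c^2 - 9*c + 20) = (c - 5)*(c - 1)*(c - 4)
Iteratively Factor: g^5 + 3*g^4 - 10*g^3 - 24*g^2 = (g + 4)*(g^4 - g^3 - 6*g^2) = g*(g + 4)*(g^3 - g^2 - 6*g) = g*(g - 3)*(g + 4)*(g^2 + 2*g) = g*(g - 3)*(g + 2)*(g + 4)*(g)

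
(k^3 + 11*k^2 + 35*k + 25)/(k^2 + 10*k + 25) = k + 1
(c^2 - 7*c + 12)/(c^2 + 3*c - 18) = (c - 4)/(c + 6)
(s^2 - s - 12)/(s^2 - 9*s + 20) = (s + 3)/(s - 5)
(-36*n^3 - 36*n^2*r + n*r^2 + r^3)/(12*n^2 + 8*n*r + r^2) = (-6*n^2 - 5*n*r + r^2)/(2*n + r)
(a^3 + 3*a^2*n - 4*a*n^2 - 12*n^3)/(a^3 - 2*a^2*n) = 1 + 5*n/a + 6*n^2/a^2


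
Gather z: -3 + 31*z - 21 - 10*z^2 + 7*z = -10*z^2 + 38*z - 24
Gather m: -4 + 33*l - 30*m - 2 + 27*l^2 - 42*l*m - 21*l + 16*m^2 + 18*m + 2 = 27*l^2 + 12*l + 16*m^2 + m*(-42*l - 12) - 4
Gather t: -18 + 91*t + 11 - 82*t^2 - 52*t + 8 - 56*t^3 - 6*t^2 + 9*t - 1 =-56*t^3 - 88*t^2 + 48*t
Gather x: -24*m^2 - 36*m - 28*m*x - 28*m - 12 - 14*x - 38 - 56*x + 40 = -24*m^2 - 64*m + x*(-28*m - 70) - 10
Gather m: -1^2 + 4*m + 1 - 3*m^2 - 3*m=-3*m^2 + m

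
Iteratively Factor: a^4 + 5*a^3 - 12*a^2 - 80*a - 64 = (a + 1)*(a^3 + 4*a^2 - 16*a - 64) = (a - 4)*(a + 1)*(a^2 + 8*a + 16) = (a - 4)*(a + 1)*(a + 4)*(a + 4)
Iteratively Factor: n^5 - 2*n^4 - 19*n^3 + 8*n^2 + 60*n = (n - 2)*(n^4 - 19*n^2 - 30*n) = (n - 2)*(n + 2)*(n^3 - 2*n^2 - 15*n) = n*(n - 2)*(n + 2)*(n^2 - 2*n - 15) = n*(n - 5)*(n - 2)*(n + 2)*(n + 3)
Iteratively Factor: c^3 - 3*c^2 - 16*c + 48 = (c + 4)*(c^2 - 7*c + 12) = (c - 3)*(c + 4)*(c - 4)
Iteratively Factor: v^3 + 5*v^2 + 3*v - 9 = (v + 3)*(v^2 + 2*v - 3) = (v - 1)*(v + 3)*(v + 3)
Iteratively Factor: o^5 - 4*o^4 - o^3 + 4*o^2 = (o)*(o^4 - 4*o^3 - o^2 + 4*o) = o*(o - 1)*(o^3 - 3*o^2 - 4*o) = o^2*(o - 1)*(o^2 - 3*o - 4) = o^2*(o - 4)*(o - 1)*(o + 1)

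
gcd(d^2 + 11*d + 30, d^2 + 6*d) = d + 6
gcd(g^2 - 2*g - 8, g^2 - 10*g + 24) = g - 4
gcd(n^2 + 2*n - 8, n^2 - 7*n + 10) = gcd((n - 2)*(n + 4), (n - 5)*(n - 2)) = n - 2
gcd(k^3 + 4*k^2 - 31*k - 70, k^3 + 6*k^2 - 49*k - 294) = k + 7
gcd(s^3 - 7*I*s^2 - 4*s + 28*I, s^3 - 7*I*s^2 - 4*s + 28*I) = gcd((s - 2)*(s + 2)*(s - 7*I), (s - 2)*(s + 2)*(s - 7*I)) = s^3 - 7*I*s^2 - 4*s + 28*I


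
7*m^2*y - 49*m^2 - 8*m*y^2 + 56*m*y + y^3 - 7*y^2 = (-7*m + y)*(-m + y)*(y - 7)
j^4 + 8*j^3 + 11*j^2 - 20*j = j*(j - 1)*(j + 4)*(j + 5)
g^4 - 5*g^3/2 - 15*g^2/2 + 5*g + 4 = (g - 4)*(g - 1)*(g + 1/2)*(g + 2)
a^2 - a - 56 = (a - 8)*(a + 7)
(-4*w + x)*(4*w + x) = -16*w^2 + x^2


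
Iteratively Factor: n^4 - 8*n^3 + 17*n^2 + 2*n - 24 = (n - 2)*(n^3 - 6*n^2 + 5*n + 12) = (n - 3)*(n - 2)*(n^2 - 3*n - 4) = (n - 4)*(n - 3)*(n - 2)*(n + 1)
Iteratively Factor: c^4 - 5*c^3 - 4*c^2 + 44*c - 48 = (c - 4)*(c^3 - c^2 - 8*c + 12) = (c - 4)*(c + 3)*(c^2 - 4*c + 4) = (c - 4)*(c - 2)*(c + 3)*(c - 2)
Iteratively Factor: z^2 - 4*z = (z - 4)*(z)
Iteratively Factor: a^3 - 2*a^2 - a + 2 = (a - 1)*(a^2 - a - 2) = (a - 2)*(a - 1)*(a + 1)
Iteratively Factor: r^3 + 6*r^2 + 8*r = (r + 2)*(r^2 + 4*r) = r*(r + 2)*(r + 4)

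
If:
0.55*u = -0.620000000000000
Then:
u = -1.13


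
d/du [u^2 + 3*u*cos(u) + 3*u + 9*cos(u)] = -3*u*sin(u) + 2*u - 9*sin(u) + 3*cos(u) + 3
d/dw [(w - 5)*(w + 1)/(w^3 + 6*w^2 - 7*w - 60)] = (-w^4 + 8*w^3 + 32*w^2 - 60*w + 205)/(w^6 + 12*w^5 + 22*w^4 - 204*w^3 - 671*w^2 + 840*w + 3600)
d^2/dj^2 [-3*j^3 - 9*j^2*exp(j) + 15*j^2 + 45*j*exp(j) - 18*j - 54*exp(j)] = -9*j^2*exp(j) + 9*j*exp(j) - 18*j + 18*exp(j) + 30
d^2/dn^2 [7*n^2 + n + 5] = 14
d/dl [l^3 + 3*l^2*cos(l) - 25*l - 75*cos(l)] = -3*l^2*sin(l) + 3*l^2 + 6*l*cos(l) + 75*sin(l) - 25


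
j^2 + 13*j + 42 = (j + 6)*(j + 7)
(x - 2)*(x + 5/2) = x^2 + x/2 - 5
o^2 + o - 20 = (o - 4)*(o + 5)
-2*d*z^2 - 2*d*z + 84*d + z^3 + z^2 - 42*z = (-2*d + z)*(z - 6)*(z + 7)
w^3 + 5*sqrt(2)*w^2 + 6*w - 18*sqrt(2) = (w - sqrt(2))*(w + 3*sqrt(2))^2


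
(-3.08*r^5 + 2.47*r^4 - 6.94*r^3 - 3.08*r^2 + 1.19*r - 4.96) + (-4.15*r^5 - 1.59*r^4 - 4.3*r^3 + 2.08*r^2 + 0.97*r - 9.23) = -7.23*r^5 + 0.88*r^4 - 11.24*r^3 - 1.0*r^2 + 2.16*r - 14.19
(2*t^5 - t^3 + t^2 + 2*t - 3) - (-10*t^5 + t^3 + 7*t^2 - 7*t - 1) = 12*t^5 - 2*t^3 - 6*t^2 + 9*t - 2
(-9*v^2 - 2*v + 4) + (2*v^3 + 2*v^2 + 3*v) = 2*v^3 - 7*v^2 + v + 4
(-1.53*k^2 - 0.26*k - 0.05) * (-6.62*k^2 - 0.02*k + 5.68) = 10.1286*k^4 + 1.7518*k^3 - 8.3542*k^2 - 1.4758*k - 0.284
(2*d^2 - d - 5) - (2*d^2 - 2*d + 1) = d - 6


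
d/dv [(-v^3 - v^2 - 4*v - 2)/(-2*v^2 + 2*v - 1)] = (2*v^4 - 4*v^3 - 7*v^2 - 6*v + 8)/(4*v^4 - 8*v^3 + 8*v^2 - 4*v + 1)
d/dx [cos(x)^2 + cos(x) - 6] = -sin(x) - sin(2*x)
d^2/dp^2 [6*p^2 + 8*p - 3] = 12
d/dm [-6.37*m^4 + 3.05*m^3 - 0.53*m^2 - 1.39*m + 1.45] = -25.48*m^3 + 9.15*m^2 - 1.06*m - 1.39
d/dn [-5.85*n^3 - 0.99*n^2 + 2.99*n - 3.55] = -17.55*n^2 - 1.98*n + 2.99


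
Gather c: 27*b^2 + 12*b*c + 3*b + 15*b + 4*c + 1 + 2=27*b^2 + 18*b + c*(12*b + 4) + 3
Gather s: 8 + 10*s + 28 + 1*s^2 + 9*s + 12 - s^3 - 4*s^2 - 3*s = -s^3 - 3*s^2 + 16*s + 48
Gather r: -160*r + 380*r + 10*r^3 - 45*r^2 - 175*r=10*r^3 - 45*r^2 + 45*r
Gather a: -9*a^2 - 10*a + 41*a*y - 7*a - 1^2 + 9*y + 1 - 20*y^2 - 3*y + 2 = -9*a^2 + a*(41*y - 17) - 20*y^2 + 6*y + 2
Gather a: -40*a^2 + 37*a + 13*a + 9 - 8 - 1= -40*a^2 + 50*a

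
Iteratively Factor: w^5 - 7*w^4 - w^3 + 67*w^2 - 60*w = (w - 4)*(w^4 - 3*w^3 - 13*w^2 + 15*w) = w*(w - 4)*(w^3 - 3*w^2 - 13*w + 15) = w*(w - 4)*(w - 1)*(w^2 - 2*w - 15) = w*(w - 5)*(w - 4)*(w - 1)*(w + 3)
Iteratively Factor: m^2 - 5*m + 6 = (m - 2)*(m - 3)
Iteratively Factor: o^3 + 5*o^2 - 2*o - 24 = (o - 2)*(o^2 + 7*o + 12) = (o - 2)*(o + 3)*(o + 4)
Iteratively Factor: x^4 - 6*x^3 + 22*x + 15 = (x - 5)*(x^3 - x^2 - 5*x - 3) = (x - 5)*(x + 1)*(x^2 - 2*x - 3) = (x - 5)*(x - 3)*(x + 1)*(x + 1)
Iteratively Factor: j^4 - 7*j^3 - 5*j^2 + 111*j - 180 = (j - 3)*(j^3 - 4*j^2 - 17*j + 60) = (j - 5)*(j - 3)*(j^2 + j - 12) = (j - 5)*(j - 3)^2*(j + 4)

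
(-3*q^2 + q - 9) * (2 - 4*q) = 12*q^3 - 10*q^2 + 38*q - 18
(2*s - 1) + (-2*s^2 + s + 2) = -2*s^2 + 3*s + 1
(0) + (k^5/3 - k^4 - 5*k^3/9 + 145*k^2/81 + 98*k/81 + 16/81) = k^5/3 - k^4 - 5*k^3/9 + 145*k^2/81 + 98*k/81 + 16/81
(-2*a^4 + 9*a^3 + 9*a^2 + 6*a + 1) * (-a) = 2*a^5 - 9*a^4 - 9*a^3 - 6*a^2 - a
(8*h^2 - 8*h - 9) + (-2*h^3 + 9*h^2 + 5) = -2*h^3 + 17*h^2 - 8*h - 4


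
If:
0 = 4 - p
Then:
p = 4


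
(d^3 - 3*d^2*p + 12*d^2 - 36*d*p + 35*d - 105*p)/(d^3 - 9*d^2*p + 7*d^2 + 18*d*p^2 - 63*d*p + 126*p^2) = (-d - 5)/(-d + 6*p)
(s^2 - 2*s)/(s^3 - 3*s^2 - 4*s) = (2 - s)/(-s^2 + 3*s + 4)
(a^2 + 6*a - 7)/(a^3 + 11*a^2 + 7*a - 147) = (a - 1)/(a^2 + 4*a - 21)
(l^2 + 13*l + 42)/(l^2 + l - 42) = (l + 6)/(l - 6)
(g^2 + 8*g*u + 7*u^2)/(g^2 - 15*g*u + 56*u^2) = (g^2 + 8*g*u + 7*u^2)/(g^2 - 15*g*u + 56*u^2)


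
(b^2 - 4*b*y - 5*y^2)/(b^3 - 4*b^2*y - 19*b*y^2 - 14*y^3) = (-b + 5*y)/(-b^2 + 5*b*y + 14*y^2)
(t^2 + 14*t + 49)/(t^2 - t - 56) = (t + 7)/(t - 8)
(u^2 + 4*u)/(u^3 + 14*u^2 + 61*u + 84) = u/(u^2 + 10*u + 21)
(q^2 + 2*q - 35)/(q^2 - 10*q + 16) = (q^2 + 2*q - 35)/(q^2 - 10*q + 16)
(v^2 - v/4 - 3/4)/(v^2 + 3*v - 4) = (v + 3/4)/(v + 4)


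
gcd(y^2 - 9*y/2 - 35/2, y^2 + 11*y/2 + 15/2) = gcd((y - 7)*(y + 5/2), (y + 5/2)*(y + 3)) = y + 5/2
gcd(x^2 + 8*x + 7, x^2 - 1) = x + 1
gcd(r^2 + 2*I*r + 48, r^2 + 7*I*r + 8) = r + 8*I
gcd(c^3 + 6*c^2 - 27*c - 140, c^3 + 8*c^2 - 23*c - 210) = c^2 + 2*c - 35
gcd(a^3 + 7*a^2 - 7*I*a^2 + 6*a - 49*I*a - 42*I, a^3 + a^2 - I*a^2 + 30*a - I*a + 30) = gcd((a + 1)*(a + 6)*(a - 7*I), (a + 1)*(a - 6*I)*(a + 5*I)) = a + 1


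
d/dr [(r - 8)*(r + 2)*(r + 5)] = 3*r^2 - 2*r - 46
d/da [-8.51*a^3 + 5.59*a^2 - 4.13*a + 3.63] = -25.53*a^2 + 11.18*a - 4.13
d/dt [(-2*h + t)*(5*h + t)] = 3*h + 2*t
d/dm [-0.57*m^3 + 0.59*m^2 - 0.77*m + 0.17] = -1.71*m^2 + 1.18*m - 0.77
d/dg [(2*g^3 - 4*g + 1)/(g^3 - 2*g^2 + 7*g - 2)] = (-4*g^4 + 36*g^3 - 23*g^2 + 4*g + 1)/(g^6 - 4*g^5 + 18*g^4 - 32*g^3 + 57*g^2 - 28*g + 4)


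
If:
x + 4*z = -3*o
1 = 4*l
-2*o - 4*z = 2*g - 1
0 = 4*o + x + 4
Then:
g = 9/2 - 6*z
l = 1/4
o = 4*z - 4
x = 12 - 16*z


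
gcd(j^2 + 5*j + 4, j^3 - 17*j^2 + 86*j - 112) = 1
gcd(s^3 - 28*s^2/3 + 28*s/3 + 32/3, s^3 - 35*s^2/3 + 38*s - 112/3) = s - 2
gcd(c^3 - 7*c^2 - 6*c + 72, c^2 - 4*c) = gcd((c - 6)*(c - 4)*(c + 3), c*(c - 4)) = c - 4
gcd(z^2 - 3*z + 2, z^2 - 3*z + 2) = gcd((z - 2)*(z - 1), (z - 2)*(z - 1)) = z^2 - 3*z + 2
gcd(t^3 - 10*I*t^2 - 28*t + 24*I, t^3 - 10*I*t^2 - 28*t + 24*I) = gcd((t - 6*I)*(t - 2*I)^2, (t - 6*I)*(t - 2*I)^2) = t^3 - 10*I*t^2 - 28*t + 24*I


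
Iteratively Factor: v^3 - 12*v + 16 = (v - 2)*(v^2 + 2*v - 8) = (v - 2)*(v + 4)*(v - 2)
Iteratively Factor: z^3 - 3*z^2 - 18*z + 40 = (z - 2)*(z^2 - z - 20) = (z - 2)*(z + 4)*(z - 5)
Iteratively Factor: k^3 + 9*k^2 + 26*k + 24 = (k + 4)*(k^2 + 5*k + 6) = (k + 2)*(k + 4)*(k + 3)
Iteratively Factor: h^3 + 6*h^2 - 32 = (h + 4)*(h^2 + 2*h - 8) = (h + 4)^2*(h - 2)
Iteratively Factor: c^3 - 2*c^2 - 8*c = (c + 2)*(c^2 - 4*c) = c*(c + 2)*(c - 4)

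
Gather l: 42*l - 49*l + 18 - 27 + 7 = -7*l - 2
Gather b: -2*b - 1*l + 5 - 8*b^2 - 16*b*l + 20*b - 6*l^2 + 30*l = -8*b^2 + b*(18 - 16*l) - 6*l^2 + 29*l + 5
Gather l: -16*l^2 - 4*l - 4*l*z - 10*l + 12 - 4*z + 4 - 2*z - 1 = -16*l^2 + l*(-4*z - 14) - 6*z + 15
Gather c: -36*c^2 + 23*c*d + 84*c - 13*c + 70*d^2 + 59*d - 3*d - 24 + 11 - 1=-36*c^2 + c*(23*d + 71) + 70*d^2 + 56*d - 14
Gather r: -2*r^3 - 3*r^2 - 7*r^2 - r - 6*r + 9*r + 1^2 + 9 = -2*r^3 - 10*r^2 + 2*r + 10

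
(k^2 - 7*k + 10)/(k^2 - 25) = (k - 2)/(k + 5)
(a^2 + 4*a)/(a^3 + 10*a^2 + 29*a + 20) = a/(a^2 + 6*a + 5)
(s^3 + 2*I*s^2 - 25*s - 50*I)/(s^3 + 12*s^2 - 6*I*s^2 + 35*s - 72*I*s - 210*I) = (s^2 + s*(-5 + 2*I) - 10*I)/(s^2 + s*(7 - 6*I) - 42*I)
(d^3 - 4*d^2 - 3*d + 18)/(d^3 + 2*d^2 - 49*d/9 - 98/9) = 9*(d^2 - 6*d + 9)/(9*d^2 - 49)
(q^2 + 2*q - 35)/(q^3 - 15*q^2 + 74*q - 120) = (q + 7)/(q^2 - 10*q + 24)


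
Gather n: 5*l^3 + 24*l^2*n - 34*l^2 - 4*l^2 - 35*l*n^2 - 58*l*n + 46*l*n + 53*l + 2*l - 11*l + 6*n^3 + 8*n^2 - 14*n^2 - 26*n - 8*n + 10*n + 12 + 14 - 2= 5*l^3 - 38*l^2 + 44*l + 6*n^3 + n^2*(-35*l - 6) + n*(24*l^2 - 12*l - 24) + 24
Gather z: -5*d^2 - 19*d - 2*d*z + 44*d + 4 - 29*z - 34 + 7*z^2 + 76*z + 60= -5*d^2 + 25*d + 7*z^2 + z*(47 - 2*d) + 30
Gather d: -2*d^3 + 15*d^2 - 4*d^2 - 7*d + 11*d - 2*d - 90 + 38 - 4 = -2*d^3 + 11*d^2 + 2*d - 56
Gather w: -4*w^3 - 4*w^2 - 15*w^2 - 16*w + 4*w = -4*w^3 - 19*w^2 - 12*w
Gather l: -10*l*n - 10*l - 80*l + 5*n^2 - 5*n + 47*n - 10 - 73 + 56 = l*(-10*n - 90) + 5*n^2 + 42*n - 27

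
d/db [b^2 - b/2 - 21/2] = 2*b - 1/2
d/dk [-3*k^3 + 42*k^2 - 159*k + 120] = -9*k^2 + 84*k - 159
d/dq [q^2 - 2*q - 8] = 2*q - 2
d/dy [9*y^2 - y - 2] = 18*y - 1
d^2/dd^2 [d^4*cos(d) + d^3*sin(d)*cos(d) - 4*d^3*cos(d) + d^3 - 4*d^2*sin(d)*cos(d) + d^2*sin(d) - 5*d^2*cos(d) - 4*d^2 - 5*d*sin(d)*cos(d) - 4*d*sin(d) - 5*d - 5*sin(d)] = -d^4*cos(d) - 8*d^3*sin(d) - 2*d^3*sin(2*d) + 4*d^3*cos(d) + 23*d^2*sin(d) + 8*d^2*sin(2*d) + 17*d^2*cos(d) + 6*d^2*cos(2*d) + 24*d*sin(d) + 13*d*sin(2*d) - 20*d*cos(d) - 16*d*cos(2*d) + 6*d + 7*sin(d) - 4*sin(2*d) - 18*cos(d) - 10*cos(2*d) - 8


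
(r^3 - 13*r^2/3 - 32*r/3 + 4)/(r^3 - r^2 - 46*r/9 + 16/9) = 3*(r - 6)/(3*r - 8)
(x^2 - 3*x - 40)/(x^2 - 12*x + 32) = (x + 5)/(x - 4)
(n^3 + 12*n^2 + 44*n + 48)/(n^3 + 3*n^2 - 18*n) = (n^2 + 6*n + 8)/(n*(n - 3))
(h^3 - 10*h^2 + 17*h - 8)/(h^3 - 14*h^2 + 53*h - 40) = (h - 1)/(h - 5)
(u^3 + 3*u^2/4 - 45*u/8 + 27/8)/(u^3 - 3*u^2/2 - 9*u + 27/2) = (u - 3/4)/(u - 3)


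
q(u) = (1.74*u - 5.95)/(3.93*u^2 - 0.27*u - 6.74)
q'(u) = (0.27 - 7.86*u)*(1.74*u - 5.95)/(3.93*u^2 - 0.27*u - 6.74)^2 + 1.74/(3.93*u^2 - 0.27*u - 6.74)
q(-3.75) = -0.25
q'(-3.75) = -0.12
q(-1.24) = 22.37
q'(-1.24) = -623.03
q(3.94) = 0.02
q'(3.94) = 0.02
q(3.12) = -0.02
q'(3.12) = 0.07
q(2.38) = -0.12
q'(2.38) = 0.27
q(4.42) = 0.03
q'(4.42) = 0.01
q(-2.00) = -0.99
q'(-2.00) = -1.48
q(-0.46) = 1.17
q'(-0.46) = -1.08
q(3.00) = -0.03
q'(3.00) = 0.08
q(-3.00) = -0.38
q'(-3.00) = -0.25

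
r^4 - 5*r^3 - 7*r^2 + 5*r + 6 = (r - 6)*(r - 1)*(r + 1)^2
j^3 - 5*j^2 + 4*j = j*(j - 4)*(j - 1)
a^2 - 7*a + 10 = (a - 5)*(a - 2)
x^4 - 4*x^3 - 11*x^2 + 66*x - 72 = (x - 3)^2*(x - 2)*(x + 4)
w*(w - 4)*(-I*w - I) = -I*w^3 + 3*I*w^2 + 4*I*w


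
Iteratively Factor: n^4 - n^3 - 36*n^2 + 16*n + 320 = (n + 4)*(n^3 - 5*n^2 - 16*n + 80) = (n - 5)*(n + 4)*(n^2 - 16) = (n - 5)*(n - 4)*(n + 4)*(n + 4)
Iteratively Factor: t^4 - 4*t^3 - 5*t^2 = (t)*(t^3 - 4*t^2 - 5*t) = t*(t + 1)*(t^2 - 5*t) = t^2*(t + 1)*(t - 5)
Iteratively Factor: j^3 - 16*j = (j + 4)*(j^2 - 4*j) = (j - 4)*(j + 4)*(j)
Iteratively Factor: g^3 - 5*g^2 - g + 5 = (g - 1)*(g^2 - 4*g - 5) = (g - 5)*(g - 1)*(g + 1)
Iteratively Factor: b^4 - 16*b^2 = (b - 4)*(b^3 + 4*b^2) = b*(b - 4)*(b^2 + 4*b) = b^2*(b - 4)*(b + 4)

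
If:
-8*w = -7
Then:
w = 7/8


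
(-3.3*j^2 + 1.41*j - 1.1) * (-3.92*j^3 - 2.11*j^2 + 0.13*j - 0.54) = 12.936*j^5 + 1.4358*j^4 + 0.9079*j^3 + 4.2863*j^2 - 0.9044*j + 0.594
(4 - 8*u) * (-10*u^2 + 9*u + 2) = 80*u^3 - 112*u^2 + 20*u + 8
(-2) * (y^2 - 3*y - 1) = -2*y^2 + 6*y + 2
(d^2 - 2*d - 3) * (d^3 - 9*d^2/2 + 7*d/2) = d^5 - 13*d^4/2 + 19*d^3/2 + 13*d^2/2 - 21*d/2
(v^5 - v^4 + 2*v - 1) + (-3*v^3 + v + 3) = v^5 - v^4 - 3*v^3 + 3*v + 2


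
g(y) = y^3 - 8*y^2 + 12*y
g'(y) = 3*y^2 - 16*y + 12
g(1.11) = 4.83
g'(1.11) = -2.06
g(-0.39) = -5.96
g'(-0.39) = 18.70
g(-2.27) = -80.16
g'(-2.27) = 63.78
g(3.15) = -10.32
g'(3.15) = -8.63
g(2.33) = -2.82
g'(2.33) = -8.99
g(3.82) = -15.16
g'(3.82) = -5.34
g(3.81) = -15.10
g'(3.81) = -5.41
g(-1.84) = -55.39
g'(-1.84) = 51.60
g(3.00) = -9.00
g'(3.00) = -9.00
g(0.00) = 0.00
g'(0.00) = 12.00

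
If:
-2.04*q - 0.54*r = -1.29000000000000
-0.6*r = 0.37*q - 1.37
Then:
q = 0.03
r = 2.26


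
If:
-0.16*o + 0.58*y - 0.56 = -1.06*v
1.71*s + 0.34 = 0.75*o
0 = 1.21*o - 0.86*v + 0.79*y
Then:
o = 0.42061135371179 - 1.16698689956332*y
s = -0.511836359457596*y - 0.0143517454480451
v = 0.5917903930131 - 0.723318777292576*y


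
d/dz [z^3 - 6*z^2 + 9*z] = 3*z^2 - 12*z + 9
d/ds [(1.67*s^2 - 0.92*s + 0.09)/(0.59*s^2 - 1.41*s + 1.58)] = (-1.8119*s^2 + 5.171*s - 1.3267)/(0.3481*s^4 - 1.6638*s^3 + 3.8525*s^2 - 4.4556*s + 2.4964)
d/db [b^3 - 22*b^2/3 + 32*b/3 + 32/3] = 3*b^2 - 44*b/3 + 32/3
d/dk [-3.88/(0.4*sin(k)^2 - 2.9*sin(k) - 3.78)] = (3.104*sin(k) - 11.252)*cos(k)/(-0.4*sin(k)^2 + 2.9*sin(k) + 3.78)^2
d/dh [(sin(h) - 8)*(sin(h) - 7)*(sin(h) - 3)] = (3*sin(h)^2 - 36*sin(h) + 101)*cos(h)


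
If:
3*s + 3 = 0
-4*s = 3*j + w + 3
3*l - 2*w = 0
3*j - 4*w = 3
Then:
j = 7/15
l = -4/15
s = -1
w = -2/5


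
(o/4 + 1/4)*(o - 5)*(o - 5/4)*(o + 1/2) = o^4/4 - 19*o^3/16 - 21*o^2/32 + 25*o/16 + 25/32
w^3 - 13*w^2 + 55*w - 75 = (w - 5)^2*(w - 3)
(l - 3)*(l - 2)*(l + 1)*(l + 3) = l^4 - l^3 - 11*l^2 + 9*l + 18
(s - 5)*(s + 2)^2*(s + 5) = s^4 + 4*s^3 - 21*s^2 - 100*s - 100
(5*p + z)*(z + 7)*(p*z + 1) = 5*p^2*z^2 + 35*p^2*z + p*z^3 + 7*p*z^2 + 5*p*z + 35*p + z^2 + 7*z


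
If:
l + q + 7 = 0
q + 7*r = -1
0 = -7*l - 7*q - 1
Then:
No Solution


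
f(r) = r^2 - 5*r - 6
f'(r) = 2*r - 5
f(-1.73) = 5.64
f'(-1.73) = -8.46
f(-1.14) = 1.00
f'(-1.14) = -7.28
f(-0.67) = -2.20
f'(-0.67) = -6.34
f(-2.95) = 17.45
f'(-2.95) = -10.90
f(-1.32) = 2.34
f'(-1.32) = -7.64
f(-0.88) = -0.83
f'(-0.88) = -6.76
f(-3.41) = 22.68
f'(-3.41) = -11.82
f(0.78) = -9.29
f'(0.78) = -3.44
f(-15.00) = 294.00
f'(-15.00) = -35.00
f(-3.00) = 18.00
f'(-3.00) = -11.00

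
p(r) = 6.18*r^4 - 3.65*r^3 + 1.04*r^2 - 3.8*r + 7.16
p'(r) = 24.72*r^3 - 10.95*r^2 + 2.08*r - 3.8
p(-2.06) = 162.60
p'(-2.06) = -270.65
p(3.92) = 1247.64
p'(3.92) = 1325.13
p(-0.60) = 11.40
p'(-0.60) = -14.33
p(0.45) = 5.58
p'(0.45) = -2.83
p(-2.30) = 238.75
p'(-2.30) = -367.28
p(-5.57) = 6639.87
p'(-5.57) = -4626.94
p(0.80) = 5.45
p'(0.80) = 3.51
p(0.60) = 5.27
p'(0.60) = -1.15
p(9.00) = 37943.33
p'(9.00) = 17148.85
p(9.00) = 37943.33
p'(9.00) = 17148.85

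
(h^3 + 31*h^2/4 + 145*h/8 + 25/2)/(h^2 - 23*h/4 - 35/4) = (h^2 + 13*h/2 + 10)/(h - 7)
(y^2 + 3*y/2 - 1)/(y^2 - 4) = (y - 1/2)/(y - 2)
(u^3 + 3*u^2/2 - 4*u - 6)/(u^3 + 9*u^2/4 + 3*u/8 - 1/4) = 4*(2*u^2 - u - 6)/(8*u^2 + 2*u - 1)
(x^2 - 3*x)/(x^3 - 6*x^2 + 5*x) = (x - 3)/(x^2 - 6*x + 5)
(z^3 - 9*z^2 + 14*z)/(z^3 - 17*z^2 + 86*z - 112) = z/(z - 8)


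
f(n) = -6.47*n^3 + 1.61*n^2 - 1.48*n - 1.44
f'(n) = -19.41*n^2 + 3.22*n - 1.48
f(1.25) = -13.41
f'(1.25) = -27.78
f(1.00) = -7.78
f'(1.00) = -17.67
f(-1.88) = 50.02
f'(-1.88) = -76.14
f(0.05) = -1.51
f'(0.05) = -1.37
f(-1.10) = 10.75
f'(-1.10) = -28.51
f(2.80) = -134.99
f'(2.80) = -144.64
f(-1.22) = 14.51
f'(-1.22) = -34.30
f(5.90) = -1282.93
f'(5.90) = -658.14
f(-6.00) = 1462.92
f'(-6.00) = -719.56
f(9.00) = -4600.98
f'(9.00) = -1544.71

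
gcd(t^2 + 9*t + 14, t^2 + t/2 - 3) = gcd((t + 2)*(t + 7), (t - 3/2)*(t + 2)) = t + 2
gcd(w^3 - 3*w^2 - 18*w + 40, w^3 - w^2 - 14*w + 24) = w^2 + 2*w - 8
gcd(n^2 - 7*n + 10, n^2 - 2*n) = n - 2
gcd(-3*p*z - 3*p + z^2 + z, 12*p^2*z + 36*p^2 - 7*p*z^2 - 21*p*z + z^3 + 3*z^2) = -3*p + z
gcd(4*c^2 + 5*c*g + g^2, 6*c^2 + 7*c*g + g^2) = c + g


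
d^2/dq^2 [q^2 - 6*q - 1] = 2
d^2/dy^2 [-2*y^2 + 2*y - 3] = -4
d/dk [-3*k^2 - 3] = -6*k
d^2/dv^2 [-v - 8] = 0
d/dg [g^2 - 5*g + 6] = 2*g - 5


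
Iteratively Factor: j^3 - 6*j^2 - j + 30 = (j - 3)*(j^2 - 3*j - 10) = (j - 5)*(j - 3)*(j + 2)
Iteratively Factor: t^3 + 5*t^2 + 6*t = (t + 3)*(t^2 + 2*t) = t*(t + 3)*(t + 2)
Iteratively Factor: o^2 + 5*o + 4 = (o + 1)*(o + 4)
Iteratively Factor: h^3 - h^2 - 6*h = (h - 3)*(h^2 + 2*h) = (h - 3)*(h + 2)*(h)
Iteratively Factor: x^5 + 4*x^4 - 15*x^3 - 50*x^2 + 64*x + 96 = (x - 2)*(x^4 + 6*x^3 - 3*x^2 - 56*x - 48) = (x - 3)*(x - 2)*(x^3 + 9*x^2 + 24*x + 16) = (x - 3)*(x - 2)*(x + 4)*(x^2 + 5*x + 4) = (x - 3)*(x - 2)*(x + 1)*(x + 4)*(x + 4)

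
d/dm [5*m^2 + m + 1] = 10*m + 1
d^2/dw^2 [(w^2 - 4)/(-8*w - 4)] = 15/(2*(8*w^3 + 12*w^2 + 6*w + 1))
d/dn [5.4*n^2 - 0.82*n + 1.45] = 10.8*n - 0.82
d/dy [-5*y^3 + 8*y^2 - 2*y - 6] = -15*y^2 + 16*y - 2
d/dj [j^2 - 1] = 2*j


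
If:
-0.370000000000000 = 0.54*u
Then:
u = -0.69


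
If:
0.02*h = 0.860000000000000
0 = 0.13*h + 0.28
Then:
No Solution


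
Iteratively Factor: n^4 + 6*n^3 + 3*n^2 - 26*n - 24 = (n + 1)*(n^3 + 5*n^2 - 2*n - 24) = (n - 2)*(n + 1)*(n^2 + 7*n + 12) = (n - 2)*(n + 1)*(n + 4)*(n + 3)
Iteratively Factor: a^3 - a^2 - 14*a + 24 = (a + 4)*(a^2 - 5*a + 6) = (a - 3)*(a + 4)*(a - 2)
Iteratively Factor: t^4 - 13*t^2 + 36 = (t - 3)*(t^3 + 3*t^2 - 4*t - 12) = (t - 3)*(t + 3)*(t^2 - 4) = (t - 3)*(t - 2)*(t + 3)*(t + 2)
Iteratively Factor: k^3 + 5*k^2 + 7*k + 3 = (k + 1)*(k^2 + 4*k + 3) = (k + 1)^2*(k + 3)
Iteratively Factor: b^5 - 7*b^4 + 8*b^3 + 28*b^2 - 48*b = (b - 3)*(b^4 - 4*b^3 - 4*b^2 + 16*b) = (b - 3)*(b + 2)*(b^3 - 6*b^2 + 8*b) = (b - 3)*(b - 2)*(b + 2)*(b^2 - 4*b) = b*(b - 3)*(b - 2)*(b + 2)*(b - 4)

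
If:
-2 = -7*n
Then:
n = 2/7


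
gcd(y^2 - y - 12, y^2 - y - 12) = y^2 - y - 12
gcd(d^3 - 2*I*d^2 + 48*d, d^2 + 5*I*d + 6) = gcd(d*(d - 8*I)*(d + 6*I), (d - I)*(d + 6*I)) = d + 6*I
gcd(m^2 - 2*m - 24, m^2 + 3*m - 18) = 1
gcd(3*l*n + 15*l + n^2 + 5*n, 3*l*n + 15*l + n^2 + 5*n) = 3*l*n + 15*l + n^2 + 5*n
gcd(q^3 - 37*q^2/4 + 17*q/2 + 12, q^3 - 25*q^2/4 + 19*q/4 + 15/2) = q^2 - 5*q/4 - 3/2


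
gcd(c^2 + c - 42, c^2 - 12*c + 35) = 1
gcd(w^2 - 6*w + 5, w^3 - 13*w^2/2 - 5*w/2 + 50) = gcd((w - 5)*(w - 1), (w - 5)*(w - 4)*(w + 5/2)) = w - 5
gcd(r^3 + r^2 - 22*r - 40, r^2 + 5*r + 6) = r + 2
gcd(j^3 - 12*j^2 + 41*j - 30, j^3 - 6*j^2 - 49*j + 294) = j - 6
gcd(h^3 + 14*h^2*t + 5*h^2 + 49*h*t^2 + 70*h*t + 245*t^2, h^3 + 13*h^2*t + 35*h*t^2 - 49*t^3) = h^2 + 14*h*t + 49*t^2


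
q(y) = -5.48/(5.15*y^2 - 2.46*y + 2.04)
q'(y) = -5.48*(2.46 - 10.3*y)/(5.15*y^2 - 2.46*y + 2.04)^2 = (56.444*y - 13.4808)/(5.15*y^2 - 2.46*y + 2.04)^2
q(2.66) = -0.17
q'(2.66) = 0.13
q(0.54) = -2.48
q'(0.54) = 3.47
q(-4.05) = -0.06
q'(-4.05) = -0.03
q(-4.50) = -0.05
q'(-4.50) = -0.02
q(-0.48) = -1.24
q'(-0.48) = -2.09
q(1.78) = -0.39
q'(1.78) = 0.45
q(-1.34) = -0.38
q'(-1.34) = -0.42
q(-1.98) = -0.20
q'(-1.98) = -0.17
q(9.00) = -0.01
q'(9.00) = 0.00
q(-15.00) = -0.00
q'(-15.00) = -0.00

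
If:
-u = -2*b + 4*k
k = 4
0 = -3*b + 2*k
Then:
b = 8/3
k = 4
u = -32/3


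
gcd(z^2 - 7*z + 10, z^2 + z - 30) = z - 5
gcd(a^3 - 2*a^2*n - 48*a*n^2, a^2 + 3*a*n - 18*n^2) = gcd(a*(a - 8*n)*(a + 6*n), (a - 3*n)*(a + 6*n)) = a + 6*n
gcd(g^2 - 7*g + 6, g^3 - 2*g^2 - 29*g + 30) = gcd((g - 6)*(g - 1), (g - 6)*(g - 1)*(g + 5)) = g^2 - 7*g + 6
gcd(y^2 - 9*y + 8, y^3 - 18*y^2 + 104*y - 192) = y - 8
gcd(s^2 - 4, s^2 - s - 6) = s + 2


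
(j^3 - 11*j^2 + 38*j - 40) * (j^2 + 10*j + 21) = j^5 - j^4 - 51*j^3 + 109*j^2 + 398*j - 840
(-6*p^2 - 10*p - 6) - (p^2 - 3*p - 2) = -7*p^2 - 7*p - 4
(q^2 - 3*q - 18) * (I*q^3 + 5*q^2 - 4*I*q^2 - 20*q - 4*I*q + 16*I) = I*q^5 + 5*q^4 - 7*I*q^4 - 35*q^3 - 10*I*q^3 - 30*q^2 + 100*I*q^2 + 360*q + 24*I*q - 288*I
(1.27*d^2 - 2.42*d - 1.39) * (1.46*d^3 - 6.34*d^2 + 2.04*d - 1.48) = 1.8542*d^5 - 11.585*d^4 + 15.9042*d^3 + 1.9962*d^2 + 0.746*d + 2.0572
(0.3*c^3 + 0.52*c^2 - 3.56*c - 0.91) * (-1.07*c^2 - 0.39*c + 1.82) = -0.321*c^5 - 0.6734*c^4 + 4.1524*c^3 + 3.3085*c^2 - 6.1243*c - 1.6562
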